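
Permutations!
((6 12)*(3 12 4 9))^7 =((3 12 6 4 9))^7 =(3 6 9 12 4)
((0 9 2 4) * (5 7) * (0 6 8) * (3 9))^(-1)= (0 8 6 4 2 9 3)(5 7)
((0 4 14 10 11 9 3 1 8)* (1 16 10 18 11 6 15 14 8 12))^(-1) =(0 8 4)(1 12)(3 9 11 18 14 15 6 10 16)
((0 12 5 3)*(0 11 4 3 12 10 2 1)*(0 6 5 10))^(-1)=((1 6 5 12 10 2)(3 11 4))^(-1)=(1 2 10 12 5 6)(3 4 11)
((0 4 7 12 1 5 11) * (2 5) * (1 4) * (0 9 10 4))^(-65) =(0 9)(1 10)(2 4)(5 7)(11 12) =((0 1 2 5 11 9 10 4 7 12))^(-65)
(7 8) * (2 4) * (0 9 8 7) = (0 9 8)(2 4) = [9, 1, 4, 3, 2, 5, 6, 7, 0, 8]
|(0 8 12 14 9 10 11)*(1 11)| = |(0 8 12 14 9 10 1 11)| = 8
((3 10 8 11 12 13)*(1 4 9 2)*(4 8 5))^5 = ((1 8 11 12 13 3 10 5 4 9 2))^5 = (1 3 2 13 9 12 4 11 5 8 10)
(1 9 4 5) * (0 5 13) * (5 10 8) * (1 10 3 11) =(0 3 11 1 9 4 13)(5 10 8) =[3, 9, 2, 11, 13, 10, 6, 7, 5, 4, 8, 1, 12, 0]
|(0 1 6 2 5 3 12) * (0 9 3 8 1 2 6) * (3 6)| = 20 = |(0 2 5 8 1)(3 12 9 6)|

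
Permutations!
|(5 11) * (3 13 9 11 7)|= 6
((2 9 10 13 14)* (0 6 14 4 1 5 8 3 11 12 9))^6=(0 14)(1 9 8 13 11)(2 6)(3 4 12 5 10)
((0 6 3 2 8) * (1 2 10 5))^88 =(10)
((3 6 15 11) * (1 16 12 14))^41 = ((1 16 12 14)(3 6 15 11))^41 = (1 16 12 14)(3 6 15 11)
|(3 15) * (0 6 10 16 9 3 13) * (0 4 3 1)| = |(0 6 10 16 9 1)(3 15 13 4)| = 12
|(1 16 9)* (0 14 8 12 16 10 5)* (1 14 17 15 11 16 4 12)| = 22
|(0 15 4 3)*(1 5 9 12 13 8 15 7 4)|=|(0 7 4 3)(1 5 9 12 13 8 15)|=28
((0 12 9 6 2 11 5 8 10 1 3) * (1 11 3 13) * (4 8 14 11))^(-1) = ((0 12 9 6 2 3)(1 13)(4 8 10)(5 14 11))^(-1) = (0 3 2 6 9 12)(1 13)(4 10 8)(5 11 14)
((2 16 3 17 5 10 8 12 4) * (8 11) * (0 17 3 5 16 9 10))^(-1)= ((0 17 16 5)(2 9 10 11 8 12 4))^(-1)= (0 5 16 17)(2 4 12 8 11 10 9)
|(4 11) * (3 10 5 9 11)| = 6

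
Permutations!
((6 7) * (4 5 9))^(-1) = (4 9 5)(6 7)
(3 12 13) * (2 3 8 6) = (2 3 12 13 8 6) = [0, 1, 3, 12, 4, 5, 2, 7, 6, 9, 10, 11, 13, 8]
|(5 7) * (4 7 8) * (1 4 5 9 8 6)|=7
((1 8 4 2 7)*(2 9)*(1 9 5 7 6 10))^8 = ((1 8 4 5 7 9 2 6 10))^8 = (1 10 6 2 9 7 5 4 8)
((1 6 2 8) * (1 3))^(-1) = (1 3 8 2 6)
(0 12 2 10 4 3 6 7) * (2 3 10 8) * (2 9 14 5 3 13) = (0 12 13 2 8 9 14 5 3 6 7)(4 10) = [12, 1, 8, 6, 10, 3, 7, 0, 9, 14, 4, 11, 13, 2, 5]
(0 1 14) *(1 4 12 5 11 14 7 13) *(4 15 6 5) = (0 15 6 5 11 14)(1 7 13)(4 12) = [15, 7, 2, 3, 12, 11, 5, 13, 8, 9, 10, 14, 4, 1, 0, 6]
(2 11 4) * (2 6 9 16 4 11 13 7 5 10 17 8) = (2 13 7 5 10 17 8)(4 6 9 16) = [0, 1, 13, 3, 6, 10, 9, 5, 2, 16, 17, 11, 12, 7, 14, 15, 4, 8]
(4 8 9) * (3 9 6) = [0, 1, 2, 9, 8, 5, 3, 7, 6, 4] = (3 9 4 8 6)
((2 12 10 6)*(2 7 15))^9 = (2 6)(7 12)(10 15)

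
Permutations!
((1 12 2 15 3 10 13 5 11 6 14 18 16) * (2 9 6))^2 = (1 9 14 16 12 6 18)(2 3 13 11 15 10 5) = ((1 12 9 6 14 18 16)(2 15 3 10 13 5 11))^2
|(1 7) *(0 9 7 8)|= 5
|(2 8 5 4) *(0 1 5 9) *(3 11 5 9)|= |(0 1 9)(2 8 3 11 5 4)|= 6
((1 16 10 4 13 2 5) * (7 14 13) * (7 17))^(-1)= ((1 16 10 4 17 7 14 13 2 5))^(-1)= (1 5 2 13 14 7 17 4 10 16)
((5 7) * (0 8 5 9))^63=((0 8 5 7 9))^63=(0 7 8 9 5)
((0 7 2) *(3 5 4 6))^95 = (0 2 7)(3 6 4 5)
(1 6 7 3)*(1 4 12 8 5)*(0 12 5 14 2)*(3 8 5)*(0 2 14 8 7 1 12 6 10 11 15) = (0 6 1 10 11 15)(3 4)(5 12) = [6, 10, 2, 4, 3, 12, 1, 7, 8, 9, 11, 15, 5, 13, 14, 0]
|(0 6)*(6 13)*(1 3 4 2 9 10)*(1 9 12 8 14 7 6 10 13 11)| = 33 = |(0 11 1 3 4 2 12 8 14 7 6)(9 13 10)|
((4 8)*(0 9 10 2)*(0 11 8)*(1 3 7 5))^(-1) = (0 4 8 11 2 10 9)(1 5 7 3)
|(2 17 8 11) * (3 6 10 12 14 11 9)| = |(2 17 8 9 3 6 10 12 14 11)| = 10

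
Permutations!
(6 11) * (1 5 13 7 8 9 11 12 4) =(1 5 13 7 8 9 11 6 12 4) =[0, 5, 2, 3, 1, 13, 12, 8, 9, 11, 10, 6, 4, 7]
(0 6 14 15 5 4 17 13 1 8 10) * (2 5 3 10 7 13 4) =(0 6 14 15 3 10)(1 8 7 13)(2 5)(4 17) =[6, 8, 5, 10, 17, 2, 14, 13, 7, 9, 0, 11, 12, 1, 15, 3, 16, 4]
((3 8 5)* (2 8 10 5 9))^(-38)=(2 8 9)(3 10 5)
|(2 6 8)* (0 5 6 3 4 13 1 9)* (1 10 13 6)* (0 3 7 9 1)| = |(0 5)(2 7 9 3 4 6 8)(10 13)| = 14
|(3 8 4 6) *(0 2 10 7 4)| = 8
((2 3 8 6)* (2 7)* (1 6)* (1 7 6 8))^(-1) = (1 3 2 7 8)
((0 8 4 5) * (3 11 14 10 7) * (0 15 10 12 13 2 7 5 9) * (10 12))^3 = ((0 8 4 9)(2 7 3 11 14 10 5 15 12 13))^3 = (0 9 4 8)(2 11 5 13 3 10 12 7 14 15)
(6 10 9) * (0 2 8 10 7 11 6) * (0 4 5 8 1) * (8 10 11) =(0 2 1)(4 5 10 9)(6 7 8 11) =[2, 0, 1, 3, 5, 10, 7, 8, 11, 4, 9, 6]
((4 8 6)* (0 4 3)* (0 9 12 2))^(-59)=(0 9 8 2 3 4 12 6)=((0 4 8 6 3 9 12 2))^(-59)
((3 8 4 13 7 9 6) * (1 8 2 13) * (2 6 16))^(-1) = ((1 8 4)(2 13 7 9 16)(3 6))^(-1) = (1 4 8)(2 16 9 7 13)(3 6)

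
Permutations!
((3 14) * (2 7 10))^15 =(3 14)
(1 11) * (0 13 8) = [13, 11, 2, 3, 4, 5, 6, 7, 0, 9, 10, 1, 12, 8] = (0 13 8)(1 11)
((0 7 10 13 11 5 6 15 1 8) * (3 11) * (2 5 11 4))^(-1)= ((0 7 10 13 3 4 2 5 6 15 1 8))^(-1)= (0 8 1 15 6 5 2 4 3 13 10 7)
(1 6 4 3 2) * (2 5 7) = (1 6 4 3 5 7 2) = [0, 6, 1, 5, 3, 7, 4, 2]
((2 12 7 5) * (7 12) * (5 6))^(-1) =(12)(2 5 6 7)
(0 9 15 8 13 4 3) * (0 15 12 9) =(3 15 8 13 4)(9 12) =[0, 1, 2, 15, 3, 5, 6, 7, 13, 12, 10, 11, 9, 4, 14, 8]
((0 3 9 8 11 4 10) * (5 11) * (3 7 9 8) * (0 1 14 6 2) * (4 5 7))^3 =(0 1 2 10 6 4 14)(3 9 7 8)(5 11)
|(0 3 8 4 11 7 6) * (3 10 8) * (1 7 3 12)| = 10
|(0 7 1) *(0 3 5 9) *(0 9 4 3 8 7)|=|(9)(1 8 7)(3 5 4)|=3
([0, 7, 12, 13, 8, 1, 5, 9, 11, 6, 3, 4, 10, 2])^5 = [0, 1, 2, 3, 11, 5, 6, 7, 4, 9, 10, 8, 12, 13]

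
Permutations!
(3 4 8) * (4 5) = (3 5 4 8) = [0, 1, 2, 5, 8, 4, 6, 7, 3]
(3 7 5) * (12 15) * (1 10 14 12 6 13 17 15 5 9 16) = [0, 10, 2, 7, 4, 3, 13, 9, 8, 16, 14, 11, 5, 17, 12, 6, 1, 15] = (1 10 14 12 5 3 7 9 16)(6 13 17 15)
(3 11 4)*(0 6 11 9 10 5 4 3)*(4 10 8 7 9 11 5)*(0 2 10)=(0 6 5)(2 10 4)(3 11)(7 9 8)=[6, 1, 10, 11, 2, 0, 5, 9, 7, 8, 4, 3]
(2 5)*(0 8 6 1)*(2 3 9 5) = (0 8 6 1)(3 9 5) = [8, 0, 2, 9, 4, 3, 1, 7, 6, 5]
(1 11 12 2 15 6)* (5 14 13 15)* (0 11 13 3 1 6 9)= (0 11 12 2 5 14 3 1 13 15 9)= [11, 13, 5, 1, 4, 14, 6, 7, 8, 0, 10, 12, 2, 15, 3, 9]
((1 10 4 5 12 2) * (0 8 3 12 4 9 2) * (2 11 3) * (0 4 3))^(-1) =((0 8 2 1 10 9 11)(3 12 4 5))^(-1) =(0 11 9 10 1 2 8)(3 5 4 12)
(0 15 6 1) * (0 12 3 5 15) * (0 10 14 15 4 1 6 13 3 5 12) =(0 10 14 15 13 3 12 5 4 1) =[10, 0, 2, 12, 1, 4, 6, 7, 8, 9, 14, 11, 5, 3, 15, 13]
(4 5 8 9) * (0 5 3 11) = (0 5 8 9 4 3 11) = [5, 1, 2, 11, 3, 8, 6, 7, 9, 4, 10, 0]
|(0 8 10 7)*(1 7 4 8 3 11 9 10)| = 9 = |(0 3 11 9 10 4 8 1 7)|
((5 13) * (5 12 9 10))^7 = (5 12 10 13 9)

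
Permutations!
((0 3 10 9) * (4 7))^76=(10)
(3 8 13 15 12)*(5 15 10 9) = (3 8 13 10 9 5 15 12) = [0, 1, 2, 8, 4, 15, 6, 7, 13, 5, 9, 11, 3, 10, 14, 12]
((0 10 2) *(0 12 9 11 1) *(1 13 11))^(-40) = (13)(0 2 9)(1 10 12)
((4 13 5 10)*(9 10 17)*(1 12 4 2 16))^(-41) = (1 16 2 10 9 17 5 13 4 12)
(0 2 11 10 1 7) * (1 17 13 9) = [2, 7, 11, 3, 4, 5, 6, 0, 8, 1, 17, 10, 12, 9, 14, 15, 16, 13] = (0 2 11 10 17 13 9 1 7)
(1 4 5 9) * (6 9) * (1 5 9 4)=(4 9 5 6)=[0, 1, 2, 3, 9, 6, 4, 7, 8, 5]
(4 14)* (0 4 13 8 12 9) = [4, 1, 2, 3, 14, 5, 6, 7, 12, 0, 10, 11, 9, 8, 13] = (0 4 14 13 8 12 9)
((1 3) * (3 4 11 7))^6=(1 4 11 7 3)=((1 4 11 7 3))^6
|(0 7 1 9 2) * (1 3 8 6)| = |(0 7 3 8 6 1 9 2)| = 8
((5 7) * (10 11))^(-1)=((5 7)(10 11))^(-1)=(5 7)(10 11)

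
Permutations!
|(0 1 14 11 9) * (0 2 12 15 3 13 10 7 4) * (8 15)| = |(0 1 14 11 9 2 12 8 15 3 13 10 7 4)| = 14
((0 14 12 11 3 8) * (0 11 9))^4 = (14)(3 8 11)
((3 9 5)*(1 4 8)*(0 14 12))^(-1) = ((0 14 12)(1 4 8)(3 9 5))^(-1) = (0 12 14)(1 8 4)(3 5 9)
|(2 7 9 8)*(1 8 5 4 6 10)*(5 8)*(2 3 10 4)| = |(1 5 2 7 9 8 3 10)(4 6)| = 8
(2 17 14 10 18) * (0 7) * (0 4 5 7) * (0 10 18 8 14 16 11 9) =(0 10 8 14 18 2 17 16 11 9)(4 5 7) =[10, 1, 17, 3, 5, 7, 6, 4, 14, 0, 8, 9, 12, 13, 18, 15, 11, 16, 2]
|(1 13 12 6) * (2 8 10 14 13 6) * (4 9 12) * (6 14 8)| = |(1 14 13 4 9 12 2 6)(8 10)| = 8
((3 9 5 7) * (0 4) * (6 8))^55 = (0 4)(3 7 5 9)(6 8)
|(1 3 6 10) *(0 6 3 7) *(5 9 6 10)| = 12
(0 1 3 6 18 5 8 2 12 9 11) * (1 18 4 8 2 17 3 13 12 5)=(0 18 1 13 12 9 11)(2 5)(3 6 4 8 17)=[18, 13, 5, 6, 8, 2, 4, 7, 17, 11, 10, 0, 9, 12, 14, 15, 16, 3, 1]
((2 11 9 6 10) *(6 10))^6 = ((2 11 9 10))^6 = (2 9)(10 11)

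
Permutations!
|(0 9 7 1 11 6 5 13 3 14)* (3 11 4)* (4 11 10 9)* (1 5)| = |(0 4 3 14)(1 11 6)(5 13 10 9 7)| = 60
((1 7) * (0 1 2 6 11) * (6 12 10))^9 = ((0 1 7 2 12 10 6 11))^9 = (0 1 7 2 12 10 6 11)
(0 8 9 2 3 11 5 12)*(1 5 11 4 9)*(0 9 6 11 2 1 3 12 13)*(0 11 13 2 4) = (0 8 3)(1 5 2 12 9)(4 6 13 11) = [8, 5, 12, 0, 6, 2, 13, 7, 3, 1, 10, 4, 9, 11]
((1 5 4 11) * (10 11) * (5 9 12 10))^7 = (1 12 11 9 10)(4 5)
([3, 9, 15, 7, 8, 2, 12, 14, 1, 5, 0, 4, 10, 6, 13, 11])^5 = [6, 11, 1, 12, 2, 8, 7, 10, 15, 4, 13, 5, 14, 3, 0, 9]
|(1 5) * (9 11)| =2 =|(1 5)(9 11)|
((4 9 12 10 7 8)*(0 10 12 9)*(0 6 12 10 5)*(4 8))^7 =(0 5)(4 12 7 6 10)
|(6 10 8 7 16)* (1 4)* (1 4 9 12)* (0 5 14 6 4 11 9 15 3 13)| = 16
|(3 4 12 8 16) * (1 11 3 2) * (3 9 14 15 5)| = 12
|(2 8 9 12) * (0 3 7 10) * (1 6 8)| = 12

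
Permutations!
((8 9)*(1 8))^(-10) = (1 9 8) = ((1 8 9))^(-10)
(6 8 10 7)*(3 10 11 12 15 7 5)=(3 10 5)(6 8 11 12 15 7)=[0, 1, 2, 10, 4, 3, 8, 6, 11, 9, 5, 12, 15, 13, 14, 7]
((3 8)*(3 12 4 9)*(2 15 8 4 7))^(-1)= ((2 15 8 12 7)(3 4 9))^(-1)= (2 7 12 8 15)(3 9 4)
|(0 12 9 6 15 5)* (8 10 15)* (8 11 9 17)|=21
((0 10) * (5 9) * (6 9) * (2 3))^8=((0 10)(2 3)(5 6 9))^8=(10)(5 9 6)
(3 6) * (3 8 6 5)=[0, 1, 2, 5, 4, 3, 8, 7, 6]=(3 5)(6 8)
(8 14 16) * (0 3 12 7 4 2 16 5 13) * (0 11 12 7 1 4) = (0 3 7)(1 4 2 16 8 14 5 13 11 12) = [3, 4, 16, 7, 2, 13, 6, 0, 14, 9, 10, 12, 1, 11, 5, 15, 8]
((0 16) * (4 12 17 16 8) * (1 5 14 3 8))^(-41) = (0 16 17 12 4 8 3 14 5 1)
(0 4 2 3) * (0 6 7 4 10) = (0 10)(2 3 6 7 4) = [10, 1, 3, 6, 2, 5, 7, 4, 8, 9, 0]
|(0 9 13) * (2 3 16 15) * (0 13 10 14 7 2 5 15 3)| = 6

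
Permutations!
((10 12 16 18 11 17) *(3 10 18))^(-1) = ((3 10 12 16)(11 17 18))^(-1) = (3 16 12 10)(11 18 17)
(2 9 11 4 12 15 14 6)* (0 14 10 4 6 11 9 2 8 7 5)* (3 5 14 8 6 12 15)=(0 8 7 14 11 12 3 5)(4 15 10)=[8, 1, 2, 5, 15, 0, 6, 14, 7, 9, 4, 12, 3, 13, 11, 10]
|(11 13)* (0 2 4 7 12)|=|(0 2 4 7 12)(11 13)|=10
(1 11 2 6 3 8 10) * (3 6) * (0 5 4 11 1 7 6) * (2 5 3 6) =(0 3 8 10 7 2 6)(4 11 5) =[3, 1, 6, 8, 11, 4, 0, 2, 10, 9, 7, 5]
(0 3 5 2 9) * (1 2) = [3, 2, 9, 5, 4, 1, 6, 7, 8, 0] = (0 3 5 1 2 9)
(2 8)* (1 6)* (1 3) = [0, 6, 8, 1, 4, 5, 3, 7, 2] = (1 6 3)(2 8)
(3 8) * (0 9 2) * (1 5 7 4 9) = [1, 5, 0, 8, 9, 7, 6, 4, 3, 2] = (0 1 5 7 4 9 2)(3 8)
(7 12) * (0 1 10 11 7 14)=(0 1 10 11 7 12 14)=[1, 10, 2, 3, 4, 5, 6, 12, 8, 9, 11, 7, 14, 13, 0]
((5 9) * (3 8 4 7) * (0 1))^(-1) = (0 1)(3 7 4 8)(5 9)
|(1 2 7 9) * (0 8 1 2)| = |(0 8 1)(2 7 9)| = 3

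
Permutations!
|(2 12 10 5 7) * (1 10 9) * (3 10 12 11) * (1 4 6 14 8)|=42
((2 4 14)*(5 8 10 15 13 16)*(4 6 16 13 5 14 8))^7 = ((2 6 16 14)(4 8 10 15 5))^7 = (2 14 16 6)(4 10 5 8 15)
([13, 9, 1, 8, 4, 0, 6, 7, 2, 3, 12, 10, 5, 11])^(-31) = [5, 2, 8, 9, 4, 12, 6, 7, 3, 1, 11, 13, 10, 0]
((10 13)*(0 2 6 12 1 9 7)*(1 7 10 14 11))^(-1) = ((0 2 6 12 7)(1 9 10 13 14 11))^(-1) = (0 7 12 6 2)(1 11 14 13 10 9)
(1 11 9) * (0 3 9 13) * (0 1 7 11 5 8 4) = (0 3 9 7 11 13 1 5 8 4) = [3, 5, 2, 9, 0, 8, 6, 11, 4, 7, 10, 13, 12, 1]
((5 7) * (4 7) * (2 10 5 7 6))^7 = ((2 10 5 4 6))^7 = (2 5 6 10 4)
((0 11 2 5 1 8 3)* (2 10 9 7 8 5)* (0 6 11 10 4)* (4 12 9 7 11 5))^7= (0 1 6 8 10 4 5 3 7)(9 11 12)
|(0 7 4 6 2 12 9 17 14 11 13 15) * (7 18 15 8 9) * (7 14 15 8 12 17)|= |(0 18 8 9 7 4 6 2 17 15)(11 13 12 14)|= 20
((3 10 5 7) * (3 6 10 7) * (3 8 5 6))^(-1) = ((3 7)(5 8)(6 10))^(-1) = (3 7)(5 8)(6 10)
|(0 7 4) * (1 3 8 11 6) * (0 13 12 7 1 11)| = 4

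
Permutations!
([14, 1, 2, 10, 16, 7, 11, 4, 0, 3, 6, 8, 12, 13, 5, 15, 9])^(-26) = [11, 1, 2, 16, 5, 0, 3, 14, 6, 4, 9, 10, 12, 13, 8, 15, 7]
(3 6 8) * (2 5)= (2 5)(3 6 8)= [0, 1, 5, 6, 4, 2, 8, 7, 3]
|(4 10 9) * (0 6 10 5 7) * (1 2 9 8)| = |(0 6 10 8 1 2 9 4 5 7)| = 10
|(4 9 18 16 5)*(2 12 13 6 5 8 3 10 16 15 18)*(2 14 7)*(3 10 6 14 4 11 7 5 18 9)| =|(2 12 13 14 5 11 7)(3 6 18 15 9 4)(8 10 16)| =42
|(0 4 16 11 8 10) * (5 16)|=|(0 4 5 16 11 8 10)|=7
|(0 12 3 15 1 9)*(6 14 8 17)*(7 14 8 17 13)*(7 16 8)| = 12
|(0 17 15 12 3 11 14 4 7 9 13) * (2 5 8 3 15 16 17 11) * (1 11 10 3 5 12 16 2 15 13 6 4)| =36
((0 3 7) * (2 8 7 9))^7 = (0 3 9 2 8 7)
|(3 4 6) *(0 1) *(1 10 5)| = |(0 10 5 1)(3 4 6)| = 12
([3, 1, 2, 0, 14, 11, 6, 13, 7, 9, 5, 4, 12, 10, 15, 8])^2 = (4 15 7 10 11 14 8 13 5)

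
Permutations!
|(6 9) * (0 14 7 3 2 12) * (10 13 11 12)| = 18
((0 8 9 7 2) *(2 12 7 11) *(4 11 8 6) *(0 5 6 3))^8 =(12)(2 4 5 11 6)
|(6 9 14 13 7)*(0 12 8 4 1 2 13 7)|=28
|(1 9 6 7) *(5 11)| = 4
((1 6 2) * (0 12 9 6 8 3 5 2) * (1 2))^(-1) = ((0 12 9 6)(1 8 3 5))^(-1) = (0 6 9 12)(1 5 3 8)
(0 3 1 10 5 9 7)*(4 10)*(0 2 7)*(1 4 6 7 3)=(0 1 6 7 2 3 4 10 5 9)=[1, 6, 3, 4, 10, 9, 7, 2, 8, 0, 5]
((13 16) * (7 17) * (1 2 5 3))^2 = (17)(1 5)(2 3)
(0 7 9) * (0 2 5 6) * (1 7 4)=[4, 7, 5, 3, 1, 6, 0, 9, 8, 2]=(0 4 1 7 9 2 5 6)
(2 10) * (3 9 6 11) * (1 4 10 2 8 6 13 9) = [0, 4, 2, 1, 10, 5, 11, 7, 6, 13, 8, 3, 12, 9] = (1 4 10 8 6 11 3)(9 13)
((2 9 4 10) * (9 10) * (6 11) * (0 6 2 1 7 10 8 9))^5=((0 6 11 2 8 9 4)(1 7 10))^5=(0 9 2 6 4 8 11)(1 10 7)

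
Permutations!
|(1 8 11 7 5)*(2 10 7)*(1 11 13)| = 15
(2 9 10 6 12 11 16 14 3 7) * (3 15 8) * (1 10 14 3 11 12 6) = (1 10)(2 9 14 15 8 11 16 3 7) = [0, 10, 9, 7, 4, 5, 6, 2, 11, 14, 1, 16, 12, 13, 15, 8, 3]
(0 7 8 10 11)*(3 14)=(0 7 8 10 11)(3 14)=[7, 1, 2, 14, 4, 5, 6, 8, 10, 9, 11, 0, 12, 13, 3]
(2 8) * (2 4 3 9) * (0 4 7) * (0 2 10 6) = [4, 1, 8, 9, 3, 5, 0, 2, 7, 10, 6] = (0 4 3 9 10 6)(2 8 7)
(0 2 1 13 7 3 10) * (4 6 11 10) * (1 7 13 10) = (13)(0 2 7 3 4 6 11 1 10) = [2, 10, 7, 4, 6, 5, 11, 3, 8, 9, 0, 1, 12, 13]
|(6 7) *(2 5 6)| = 4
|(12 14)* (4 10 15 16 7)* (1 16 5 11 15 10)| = 12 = |(1 16 7 4)(5 11 15)(12 14)|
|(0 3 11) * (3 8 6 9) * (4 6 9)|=10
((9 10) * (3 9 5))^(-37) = ((3 9 10 5))^(-37) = (3 5 10 9)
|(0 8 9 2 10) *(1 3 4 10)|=|(0 8 9 2 1 3 4 10)|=8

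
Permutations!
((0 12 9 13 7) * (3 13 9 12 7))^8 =((0 7)(3 13))^8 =(13)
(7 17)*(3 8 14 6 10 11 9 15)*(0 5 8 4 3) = [5, 1, 2, 4, 3, 8, 10, 17, 14, 15, 11, 9, 12, 13, 6, 0, 16, 7] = (0 5 8 14 6 10 11 9 15)(3 4)(7 17)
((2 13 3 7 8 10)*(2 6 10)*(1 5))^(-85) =(13)(1 5)(6 10)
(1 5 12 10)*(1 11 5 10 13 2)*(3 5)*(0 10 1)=[10, 1, 0, 5, 4, 12, 6, 7, 8, 9, 11, 3, 13, 2]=(0 10 11 3 5 12 13 2)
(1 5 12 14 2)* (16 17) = (1 5 12 14 2)(16 17) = [0, 5, 1, 3, 4, 12, 6, 7, 8, 9, 10, 11, 14, 13, 2, 15, 17, 16]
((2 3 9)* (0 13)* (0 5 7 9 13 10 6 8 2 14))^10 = ((0 10 6 8 2 3 13 5 7 9 14))^10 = (0 14 9 7 5 13 3 2 8 6 10)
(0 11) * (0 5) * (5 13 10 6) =(0 11 13 10 6 5) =[11, 1, 2, 3, 4, 0, 5, 7, 8, 9, 6, 13, 12, 10]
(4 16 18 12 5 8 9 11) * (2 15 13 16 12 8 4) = (2 15 13 16 18 8 9 11)(4 12 5) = [0, 1, 15, 3, 12, 4, 6, 7, 9, 11, 10, 2, 5, 16, 14, 13, 18, 17, 8]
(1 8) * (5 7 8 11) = (1 11 5 7 8) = [0, 11, 2, 3, 4, 7, 6, 8, 1, 9, 10, 5]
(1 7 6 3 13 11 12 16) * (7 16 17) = (1 16)(3 13 11 12 17 7 6) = [0, 16, 2, 13, 4, 5, 3, 6, 8, 9, 10, 12, 17, 11, 14, 15, 1, 7]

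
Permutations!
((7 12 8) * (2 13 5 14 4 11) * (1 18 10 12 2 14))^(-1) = ((1 18 10 12 8 7 2 13 5)(4 11 14))^(-1) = (1 5 13 2 7 8 12 10 18)(4 14 11)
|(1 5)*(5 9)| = |(1 9 5)| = 3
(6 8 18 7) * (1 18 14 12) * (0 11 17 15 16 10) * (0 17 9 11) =(1 18 7 6 8 14 12)(9 11)(10 17 15 16) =[0, 18, 2, 3, 4, 5, 8, 6, 14, 11, 17, 9, 1, 13, 12, 16, 10, 15, 7]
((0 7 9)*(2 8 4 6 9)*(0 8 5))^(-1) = (0 5 2 7)(4 8 9 6) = ((0 7 2 5)(4 6 9 8))^(-1)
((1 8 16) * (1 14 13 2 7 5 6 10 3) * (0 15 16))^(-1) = (0 8 1 3 10 6 5 7 2 13 14 16 15)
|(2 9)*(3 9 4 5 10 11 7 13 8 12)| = |(2 4 5 10 11 7 13 8 12 3 9)| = 11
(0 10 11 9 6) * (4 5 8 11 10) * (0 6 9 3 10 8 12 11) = (0 4 5 12 11 3 10 8) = [4, 1, 2, 10, 5, 12, 6, 7, 0, 9, 8, 3, 11]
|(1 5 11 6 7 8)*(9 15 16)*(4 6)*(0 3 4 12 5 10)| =24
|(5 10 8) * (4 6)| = 6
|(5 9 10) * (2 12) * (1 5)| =|(1 5 9 10)(2 12)| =4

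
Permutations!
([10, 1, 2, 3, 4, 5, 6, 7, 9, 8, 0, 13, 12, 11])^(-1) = (0 10)(8 9)(11 13)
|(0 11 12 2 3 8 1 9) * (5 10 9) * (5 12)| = |(0 11 5 10 9)(1 12 2 3 8)| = 5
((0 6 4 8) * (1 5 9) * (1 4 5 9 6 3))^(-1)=((0 3 1 9 4 8)(5 6))^(-1)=(0 8 4 9 1 3)(5 6)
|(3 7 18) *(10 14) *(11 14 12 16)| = 15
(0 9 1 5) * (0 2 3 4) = [9, 5, 3, 4, 0, 2, 6, 7, 8, 1] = (0 9 1 5 2 3 4)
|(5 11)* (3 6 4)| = |(3 6 4)(5 11)| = 6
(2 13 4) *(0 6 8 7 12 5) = (0 6 8 7 12 5)(2 13 4) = [6, 1, 13, 3, 2, 0, 8, 12, 7, 9, 10, 11, 5, 4]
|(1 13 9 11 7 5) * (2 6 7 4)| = |(1 13 9 11 4 2 6 7 5)| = 9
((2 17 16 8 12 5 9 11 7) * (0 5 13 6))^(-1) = ((0 5 9 11 7 2 17 16 8 12 13 6))^(-1) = (0 6 13 12 8 16 17 2 7 11 9 5)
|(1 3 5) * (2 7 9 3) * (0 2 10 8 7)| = |(0 2)(1 10 8 7 9 3 5)| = 14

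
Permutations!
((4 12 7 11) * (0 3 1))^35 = ((0 3 1)(4 12 7 11))^35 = (0 1 3)(4 11 7 12)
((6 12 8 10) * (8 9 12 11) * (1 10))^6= (12)(1 10 6 11 8)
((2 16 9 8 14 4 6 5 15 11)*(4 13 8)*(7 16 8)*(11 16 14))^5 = (2 11 8)(4 9 16 15 5 6)(7 13 14)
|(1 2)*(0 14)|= |(0 14)(1 2)|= 2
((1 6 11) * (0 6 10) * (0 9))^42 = ((0 6 11 1 10 9))^42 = (11)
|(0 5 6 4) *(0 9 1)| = 6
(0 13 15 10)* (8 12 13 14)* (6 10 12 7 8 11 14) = (0 6 10)(7 8)(11 14)(12 13 15) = [6, 1, 2, 3, 4, 5, 10, 8, 7, 9, 0, 14, 13, 15, 11, 12]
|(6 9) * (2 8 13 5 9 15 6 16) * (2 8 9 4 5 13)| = 4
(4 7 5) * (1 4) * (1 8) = [0, 4, 2, 3, 7, 8, 6, 5, 1] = (1 4 7 5 8)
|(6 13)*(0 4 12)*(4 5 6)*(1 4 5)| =12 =|(0 1 4 12)(5 6 13)|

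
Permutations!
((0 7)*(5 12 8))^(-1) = ((0 7)(5 12 8))^(-1) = (0 7)(5 8 12)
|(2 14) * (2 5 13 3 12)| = 6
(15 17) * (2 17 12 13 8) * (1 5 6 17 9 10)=[0, 5, 9, 3, 4, 6, 17, 7, 2, 10, 1, 11, 13, 8, 14, 12, 16, 15]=(1 5 6 17 15 12 13 8 2 9 10)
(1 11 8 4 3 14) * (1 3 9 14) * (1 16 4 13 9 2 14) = (1 11 8 13 9)(2 14 3 16 4) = [0, 11, 14, 16, 2, 5, 6, 7, 13, 1, 10, 8, 12, 9, 3, 15, 4]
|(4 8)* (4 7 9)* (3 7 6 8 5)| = |(3 7 9 4 5)(6 8)| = 10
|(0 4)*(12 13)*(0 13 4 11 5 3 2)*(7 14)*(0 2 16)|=|(0 11 5 3 16)(4 13 12)(7 14)|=30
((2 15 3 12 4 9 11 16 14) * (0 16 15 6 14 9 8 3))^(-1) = (0 15 11 9 16)(2 14 6)(3 8 4 12)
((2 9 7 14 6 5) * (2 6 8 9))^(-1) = (5 6)(7 9 8 14)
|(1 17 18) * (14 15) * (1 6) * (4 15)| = 12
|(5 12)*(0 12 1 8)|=5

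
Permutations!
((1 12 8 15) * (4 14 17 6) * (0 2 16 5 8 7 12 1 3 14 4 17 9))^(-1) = (0 9 14 3 15 8 5 16 2)(6 17)(7 12)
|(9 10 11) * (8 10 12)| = 5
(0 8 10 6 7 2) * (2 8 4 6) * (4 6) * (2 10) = (10)(0 6 7 8 2) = [6, 1, 0, 3, 4, 5, 7, 8, 2, 9, 10]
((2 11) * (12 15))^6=((2 11)(12 15))^6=(15)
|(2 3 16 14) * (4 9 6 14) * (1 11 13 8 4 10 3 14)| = 42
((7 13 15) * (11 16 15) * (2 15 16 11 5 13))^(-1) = (16)(2 7 15)(5 13)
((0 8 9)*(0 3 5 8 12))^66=(12)(3 8)(5 9)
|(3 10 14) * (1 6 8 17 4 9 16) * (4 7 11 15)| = 30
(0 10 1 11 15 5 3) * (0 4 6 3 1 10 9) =(0 9)(1 11 15 5)(3 4 6) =[9, 11, 2, 4, 6, 1, 3, 7, 8, 0, 10, 15, 12, 13, 14, 5]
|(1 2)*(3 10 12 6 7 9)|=6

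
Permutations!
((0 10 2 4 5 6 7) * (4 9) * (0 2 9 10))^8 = (2 10 9 4 5 6 7)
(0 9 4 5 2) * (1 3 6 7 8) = (0 9 4 5 2)(1 3 6 7 8) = [9, 3, 0, 6, 5, 2, 7, 8, 1, 4]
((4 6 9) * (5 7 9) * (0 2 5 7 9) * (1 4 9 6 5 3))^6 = ((9)(0 2 3 1 4 5 6 7))^6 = (9)(0 6 4 3)(1 2 7 5)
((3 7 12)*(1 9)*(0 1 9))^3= (12)(0 1)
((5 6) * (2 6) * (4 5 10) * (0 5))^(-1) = ((0 5 2 6 10 4))^(-1) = (0 4 10 6 2 5)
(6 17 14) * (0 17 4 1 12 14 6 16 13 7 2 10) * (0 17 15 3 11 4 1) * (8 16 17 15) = (0 8 16 13 7 2 10 15 3 11 4)(1 12 14 17 6) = [8, 12, 10, 11, 0, 5, 1, 2, 16, 9, 15, 4, 14, 7, 17, 3, 13, 6]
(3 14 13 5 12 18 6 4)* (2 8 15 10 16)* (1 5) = [0, 5, 8, 14, 3, 12, 4, 7, 15, 9, 16, 11, 18, 1, 13, 10, 2, 17, 6] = (1 5 12 18 6 4 3 14 13)(2 8 15 10 16)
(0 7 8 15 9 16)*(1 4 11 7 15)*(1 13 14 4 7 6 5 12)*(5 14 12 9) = [15, 7, 2, 3, 11, 9, 14, 8, 13, 16, 10, 6, 1, 12, 4, 5, 0] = (0 15 5 9 16)(1 7 8 13 12)(4 11 6 14)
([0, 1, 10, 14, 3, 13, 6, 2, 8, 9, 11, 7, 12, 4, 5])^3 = [0, 1, 7, 13, 5, 3, 6, 11, 8, 9, 2, 10, 12, 14, 4]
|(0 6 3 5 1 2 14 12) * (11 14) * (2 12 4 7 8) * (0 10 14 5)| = 30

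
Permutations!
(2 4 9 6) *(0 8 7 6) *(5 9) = [8, 1, 4, 3, 5, 9, 2, 6, 7, 0] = (0 8 7 6 2 4 5 9)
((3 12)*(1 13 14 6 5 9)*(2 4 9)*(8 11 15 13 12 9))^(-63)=((1 12 3 9)(2 4 8 11 15 13 14 6 5))^(-63)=(15)(1 12 3 9)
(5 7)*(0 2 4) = (0 2 4)(5 7) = [2, 1, 4, 3, 0, 7, 6, 5]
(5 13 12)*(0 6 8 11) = (0 6 8 11)(5 13 12) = [6, 1, 2, 3, 4, 13, 8, 7, 11, 9, 10, 0, 5, 12]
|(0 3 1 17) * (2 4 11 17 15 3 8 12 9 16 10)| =30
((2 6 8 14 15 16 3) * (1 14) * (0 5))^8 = ((0 5)(1 14 15 16 3 2 6 8))^8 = (16)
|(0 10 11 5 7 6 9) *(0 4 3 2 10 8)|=|(0 8)(2 10 11 5 7 6 9 4 3)|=18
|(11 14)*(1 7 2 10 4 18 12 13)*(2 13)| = |(1 7 13)(2 10 4 18 12)(11 14)| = 30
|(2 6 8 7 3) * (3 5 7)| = 4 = |(2 6 8 3)(5 7)|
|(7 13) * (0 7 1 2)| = 5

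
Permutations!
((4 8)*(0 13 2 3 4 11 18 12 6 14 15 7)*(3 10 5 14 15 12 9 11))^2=(0 2 5 12 15)(3 8 4)(6 7 13 10 14)(9 18 11)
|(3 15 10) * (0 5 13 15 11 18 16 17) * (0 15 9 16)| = 11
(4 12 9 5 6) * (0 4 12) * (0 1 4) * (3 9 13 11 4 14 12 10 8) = (1 14 12 13 11 4)(3 9 5 6 10 8) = [0, 14, 2, 9, 1, 6, 10, 7, 3, 5, 8, 4, 13, 11, 12]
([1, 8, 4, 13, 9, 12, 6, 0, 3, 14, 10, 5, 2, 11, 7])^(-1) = (0 7 14 9 4 2 12 5 11 13 3 8 1)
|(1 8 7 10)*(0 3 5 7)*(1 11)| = 8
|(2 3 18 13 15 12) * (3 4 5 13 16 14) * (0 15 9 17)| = |(0 15 12 2 4 5 13 9 17)(3 18 16 14)| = 36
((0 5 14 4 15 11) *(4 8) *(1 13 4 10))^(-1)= (0 11 15 4 13 1 10 8 14 5)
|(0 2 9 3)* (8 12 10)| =12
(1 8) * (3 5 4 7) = (1 8)(3 5 4 7) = [0, 8, 2, 5, 7, 4, 6, 3, 1]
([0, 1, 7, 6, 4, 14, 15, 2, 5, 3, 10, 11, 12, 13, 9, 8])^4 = (3 5 6 14 15 9 8)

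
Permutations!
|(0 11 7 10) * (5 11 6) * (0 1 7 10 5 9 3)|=|(0 6 9 3)(1 7 5 11 10)|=20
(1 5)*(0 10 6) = (0 10 6)(1 5) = [10, 5, 2, 3, 4, 1, 0, 7, 8, 9, 6]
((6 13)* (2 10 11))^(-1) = (2 11 10)(6 13)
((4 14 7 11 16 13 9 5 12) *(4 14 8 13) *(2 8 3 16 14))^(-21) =(16)(2 9)(5 8)(12 13)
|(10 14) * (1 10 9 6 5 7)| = 7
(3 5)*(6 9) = (3 5)(6 9) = [0, 1, 2, 5, 4, 3, 9, 7, 8, 6]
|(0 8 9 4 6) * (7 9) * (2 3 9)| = 8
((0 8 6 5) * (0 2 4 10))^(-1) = (0 10 4 2 5 6 8)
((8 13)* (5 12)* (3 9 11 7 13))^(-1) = (3 8 13 7 11 9)(5 12)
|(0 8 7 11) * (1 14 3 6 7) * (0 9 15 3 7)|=|(0 8 1 14 7 11 9 15 3 6)|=10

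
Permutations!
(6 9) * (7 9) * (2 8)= (2 8)(6 7 9)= [0, 1, 8, 3, 4, 5, 7, 9, 2, 6]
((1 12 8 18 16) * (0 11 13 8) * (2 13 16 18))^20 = (18)(2 8 13)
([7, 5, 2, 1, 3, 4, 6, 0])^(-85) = [7, 3, 2, 4, 5, 1, 6, 0]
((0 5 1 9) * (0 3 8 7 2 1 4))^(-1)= ((0 5 4)(1 9 3 8 7 2))^(-1)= (0 4 5)(1 2 7 8 3 9)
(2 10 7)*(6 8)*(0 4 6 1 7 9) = (0 4 6 8 1 7 2 10 9) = [4, 7, 10, 3, 6, 5, 8, 2, 1, 0, 9]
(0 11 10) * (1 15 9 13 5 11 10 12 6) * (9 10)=(0 9 13 5 11 12 6 1 15 10)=[9, 15, 2, 3, 4, 11, 1, 7, 8, 13, 0, 12, 6, 5, 14, 10]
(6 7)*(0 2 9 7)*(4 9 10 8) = (0 2 10 8 4 9 7 6) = [2, 1, 10, 3, 9, 5, 0, 6, 4, 7, 8]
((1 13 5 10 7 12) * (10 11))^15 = ((1 13 5 11 10 7 12))^15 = (1 13 5 11 10 7 12)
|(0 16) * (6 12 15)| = 6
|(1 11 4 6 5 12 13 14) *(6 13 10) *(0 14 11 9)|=12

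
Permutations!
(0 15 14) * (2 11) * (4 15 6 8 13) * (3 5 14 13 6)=(0 3 5 14)(2 11)(4 15 13)(6 8)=[3, 1, 11, 5, 15, 14, 8, 7, 6, 9, 10, 2, 12, 4, 0, 13]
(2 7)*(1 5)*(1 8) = (1 5 8)(2 7) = [0, 5, 7, 3, 4, 8, 6, 2, 1]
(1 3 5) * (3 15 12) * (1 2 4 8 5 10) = (1 15 12 3 10)(2 4 8 5) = [0, 15, 4, 10, 8, 2, 6, 7, 5, 9, 1, 11, 3, 13, 14, 12]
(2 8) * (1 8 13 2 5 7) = (1 8 5 7)(2 13) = [0, 8, 13, 3, 4, 7, 6, 1, 5, 9, 10, 11, 12, 2]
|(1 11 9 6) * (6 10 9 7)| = |(1 11 7 6)(9 10)| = 4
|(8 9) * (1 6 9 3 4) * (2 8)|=|(1 6 9 2 8 3 4)|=7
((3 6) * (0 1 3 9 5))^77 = (0 5 9 6 3 1) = ((0 1 3 6 9 5))^77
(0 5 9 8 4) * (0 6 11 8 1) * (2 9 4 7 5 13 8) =[13, 0, 9, 3, 6, 4, 11, 5, 7, 1, 10, 2, 12, 8] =(0 13 8 7 5 4 6 11 2 9 1)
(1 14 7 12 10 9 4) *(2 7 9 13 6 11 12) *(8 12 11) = (1 14 9 4)(2 7)(6 8 12 10 13) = [0, 14, 7, 3, 1, 5, 8, 2, 12, 4, 13, 11, 10, 6, 9]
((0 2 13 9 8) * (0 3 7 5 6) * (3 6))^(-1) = ((0 2 13 9 8 6)(3 7 5))^(-1) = (0 6 8 9 13 2)(3 5 7)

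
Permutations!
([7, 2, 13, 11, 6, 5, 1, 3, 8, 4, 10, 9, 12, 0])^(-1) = (0 13 2 1 6 4 9 11 3 7)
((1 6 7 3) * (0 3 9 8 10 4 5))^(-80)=(10)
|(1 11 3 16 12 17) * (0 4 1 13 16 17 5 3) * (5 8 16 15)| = |(0 4 1 11)(3 17 13 15 5)(8 16 12)| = 60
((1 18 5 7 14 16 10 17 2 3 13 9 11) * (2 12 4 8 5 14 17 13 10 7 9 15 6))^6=(1 12)(4 18)(5 16)(7 9)(8 14)(11 17)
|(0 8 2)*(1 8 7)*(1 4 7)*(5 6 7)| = 4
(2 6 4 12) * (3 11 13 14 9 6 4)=[0, 1, 4, 11, 12, 5, 3, 7, 8, 6, 10, 13, 2, 14, 9]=(2 4 12)(3 11 13 14 9 6)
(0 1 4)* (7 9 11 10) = [1, 4, 2, 3, 0, 5, 6, 9, 8, 11, 7, 10] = (0 1 4)(7 9 11 10)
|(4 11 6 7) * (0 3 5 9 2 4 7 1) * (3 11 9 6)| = 6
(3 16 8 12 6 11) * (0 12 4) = (0 12 6 11 3 16 8 4) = [12, 1, 2, 16, 0, 5, 11, 7, 4, 9, 10, 3, 6, 13, 14, 15, 8]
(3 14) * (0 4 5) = (0 4 5)(3 14) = [4, 1, 2, 14, 5, 0, 6, 7, 8, 9, 10, 11, 12, 13, 3]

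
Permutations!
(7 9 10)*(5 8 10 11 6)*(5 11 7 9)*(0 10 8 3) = (0 10 9 7 5 3)(6 11) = [10, 1, 2, 0, 4, 3, 11, 5, 8, 7, 9, 6]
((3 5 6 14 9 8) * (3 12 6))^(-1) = (3 5)(6 12 8 9 14)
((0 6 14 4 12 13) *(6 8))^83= (0 13 12 4 14 6 8)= ((0 8 6 14 4 12 13))^83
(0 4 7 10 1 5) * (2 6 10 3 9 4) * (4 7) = (0 2 6 10 1 5)(3 9 7) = [2, 5, 6, 9, 4, 0, 10, 3, 8, 7, 1]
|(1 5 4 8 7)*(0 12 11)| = |(0 12 11)(1 5 4 8 7)| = 15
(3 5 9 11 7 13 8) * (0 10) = [10, 1, 2, 5, 4, 9, 6, 13, 3, 11, 0, 7, 12, 8] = (0 10)(3 5 9 11 7 13 8)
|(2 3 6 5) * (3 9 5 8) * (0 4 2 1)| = |(0 4 2 9 5 1)(3 6 8)| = 6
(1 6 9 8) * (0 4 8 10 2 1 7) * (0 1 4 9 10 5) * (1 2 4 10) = (0 9 5)(1 6)(2 10 4 8 7) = [9, 6, 10, 3, 8, 0, 1, 2, 7, 5, 4]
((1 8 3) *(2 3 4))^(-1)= ((1 8 4 2 3))^(-1)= (1 3 2 4 8)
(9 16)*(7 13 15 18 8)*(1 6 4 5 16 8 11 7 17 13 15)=(1 6 4 5 16 9 8 17 13)(7 15 18 11)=[0, 6, 2, 3, 5, 16, 4, 15, 17, 8, 10, 7, 12, 1, 14, 18, 9, 13, 11]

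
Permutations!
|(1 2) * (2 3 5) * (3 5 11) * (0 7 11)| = |(0 7 11 3)(1 5 2)| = 12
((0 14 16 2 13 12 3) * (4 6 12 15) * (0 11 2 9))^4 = (16)(2 6)(3 15)(4 11)(12 13)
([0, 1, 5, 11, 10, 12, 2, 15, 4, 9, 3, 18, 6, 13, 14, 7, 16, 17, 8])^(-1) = [0, 1, 6, 10, 8, 2, 12, 15, 18, 9, 4, 3, 5, 13, 14, 7, 16, 17, 11]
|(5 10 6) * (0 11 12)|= |(0 11 12)(5 10 6)|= 3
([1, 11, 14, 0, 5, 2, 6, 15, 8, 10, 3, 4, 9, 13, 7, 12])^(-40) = (0 3 10 9 12 15 7 14 2 5 4 11 1)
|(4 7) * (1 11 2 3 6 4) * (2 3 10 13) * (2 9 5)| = 30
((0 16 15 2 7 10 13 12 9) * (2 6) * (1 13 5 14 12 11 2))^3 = (0 6 11 10 12 16 1 2 5 9 15 13 7 14)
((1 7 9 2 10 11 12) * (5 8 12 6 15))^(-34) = ((1 7 9 2 10 11 6 15 5 8 12))^(-34) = (1 12 8 5 15 6 11 10 2 9 7)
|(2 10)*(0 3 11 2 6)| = 6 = |(0 3 11 2 10 6)|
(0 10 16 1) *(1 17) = (0 10 16 17 1) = [10, 0, 2, 3, 4, 5, 6, 7, 8, 9, 16, 11, 12, 13, 14, 15, 17, 1]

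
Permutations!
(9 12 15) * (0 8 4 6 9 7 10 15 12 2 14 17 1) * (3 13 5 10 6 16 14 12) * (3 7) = (0 8 4 16 14 17 1)(2 12 7 6 9)(3 13 5 10 15) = [8, 0, 12, 13, 16, 10, 9, 6, 4, 2, 15, 11, 7, 5, 17, 3, 14, 1]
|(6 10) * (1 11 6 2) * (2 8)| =|(1 11 6 10 8 2)| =6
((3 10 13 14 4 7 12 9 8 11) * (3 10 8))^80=(14)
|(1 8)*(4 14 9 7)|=4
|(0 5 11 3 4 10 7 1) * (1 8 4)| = |(0 5 11 3 1)(4 10 7 8)| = 20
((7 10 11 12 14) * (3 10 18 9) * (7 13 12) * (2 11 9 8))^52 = ((2 11 7 18 8)(3 10 9)(12 14 13))^52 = (2 7 8 11 18)(3 10 9)(12 14 13)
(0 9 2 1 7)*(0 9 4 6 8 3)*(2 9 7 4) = (9)(0 2 1 4 6 8 3) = [2, 4, 1, 0, 6, 5, 8, 7, 3, 9]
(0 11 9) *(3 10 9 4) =(0 11 4 3 10 9) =[11, 1, 2, 10, 3, 5, 6, 7, 8, 0, 9, 4]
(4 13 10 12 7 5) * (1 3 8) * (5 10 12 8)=(1 3 5 4 13 12 7 10 8)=[0, 3, 2, 5, 13, 4, 6, 10, 1, 9, 8, 11, 7, 12]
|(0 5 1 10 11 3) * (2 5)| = 7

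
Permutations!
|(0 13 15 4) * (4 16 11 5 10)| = |(0 13 15 16 11 5 10 4)| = 8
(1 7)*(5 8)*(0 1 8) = (0 1 7 8 5) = [1, 7, 2, 3, 4, 0, 6, 8, 5]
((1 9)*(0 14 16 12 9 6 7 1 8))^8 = (0 16 9)(1 7 6)(8 14 12)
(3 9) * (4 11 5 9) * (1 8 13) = (1 8 13)(3 4 11 5 9) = [0, 8, 2, 4, 11, 9, 6, 7, 13, 3, 10, 5, 12, 1]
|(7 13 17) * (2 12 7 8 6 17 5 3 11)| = 21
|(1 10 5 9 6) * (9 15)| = |(1 10 5 15 9 6)| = 6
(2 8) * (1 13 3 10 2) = (1 13 3 10 2 8) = [0, 13, 8, 10, 4, 5, 6, 7, 1, 9, 2, 11, 12, 3]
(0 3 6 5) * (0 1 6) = (0 3)(1 6 5) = [3, 6, 2, 0, 4, 1, 5]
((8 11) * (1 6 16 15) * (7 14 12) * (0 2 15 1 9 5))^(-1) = (0 5 9 15 2)(1 16 6)(7 12 14)(8 11)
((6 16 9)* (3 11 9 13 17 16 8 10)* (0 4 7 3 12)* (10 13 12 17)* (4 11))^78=((0 11 9 6 8 13 10 17 16 12)(3 4 7))^78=(0 16 10 8 9)(6 11 12 17 13)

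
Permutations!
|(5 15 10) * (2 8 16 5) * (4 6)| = |(2 8 16 5 15 10)(4 6)| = 6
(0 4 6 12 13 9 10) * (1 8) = (0 4 6 12 13 9 10)(1 8) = [4, 8, 2, 3, 6, 5, 12, 7, 1, 10, 0, 11, 13, 9]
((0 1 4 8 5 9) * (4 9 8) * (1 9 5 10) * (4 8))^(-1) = (0 9)(1 10 8 4 5)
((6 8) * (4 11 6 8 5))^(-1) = ((4 11 6 5))^(-1) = (4 5 6 11)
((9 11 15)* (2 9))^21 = (2 9 11 15)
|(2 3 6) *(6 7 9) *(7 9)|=|(2 3 9 6)|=4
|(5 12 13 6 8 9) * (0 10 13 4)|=|(0 10 13 6 8 9 5 12 4)|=9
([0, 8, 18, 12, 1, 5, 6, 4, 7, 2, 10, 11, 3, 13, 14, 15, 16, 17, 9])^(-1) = (1 4 7 8)(2 9 18)(3 12)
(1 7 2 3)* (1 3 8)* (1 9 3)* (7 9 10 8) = (1 9 3)(2 7)(8 10) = [0, 9, 7, 1, 4, 5, 6, 2, 10, 3, 8]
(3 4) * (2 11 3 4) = (2 11 3) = [0, 1, 11, 2, 4, 5, 6, 7, 8, 9, 10, 3]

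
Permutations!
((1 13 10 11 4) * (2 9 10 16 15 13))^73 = (1 2 9 10 11 4)(13 16 15)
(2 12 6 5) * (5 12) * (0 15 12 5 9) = (0 15 12 6 5 2 9) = [15, 1, 9, 3, 4, 2, 5, 7, 8, 0, 10, 11, 6, 13, 14, 12]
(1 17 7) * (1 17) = (7 17) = [0, 1, 2, 3, 4, 5, 6, 17, 8, 9, 10, 11, 12, 13, 14, 15, 16, 7]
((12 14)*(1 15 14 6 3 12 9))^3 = (1 9 14 15)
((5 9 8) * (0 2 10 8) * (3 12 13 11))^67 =((0 2 10 8 5 9)(3 12 13 11))^67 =(0 2 10 8 5 9)(3 11 13 12)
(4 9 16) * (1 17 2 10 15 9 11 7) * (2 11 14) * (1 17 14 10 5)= [0, 14, 5, 3, 10, 1, 6, 17, 8, 16, 15, 7, 12, 13, 2, 9, 4, 11]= (1 14 2 5)(4 10 15 9 16)(7 17 11)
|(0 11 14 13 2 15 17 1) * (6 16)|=|(0 11 14 13 2 15 17 1)(6 16)|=8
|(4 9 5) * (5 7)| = 4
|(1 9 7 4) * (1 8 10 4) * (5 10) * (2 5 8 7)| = |(1 9 2 5 10 4 7)| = 7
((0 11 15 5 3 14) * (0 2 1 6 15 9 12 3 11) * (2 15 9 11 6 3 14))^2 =(1 2 3)(5 9 14)(6 12 15) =((1 3 2)(5 6 9 12 14 15))^2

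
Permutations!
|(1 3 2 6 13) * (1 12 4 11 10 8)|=10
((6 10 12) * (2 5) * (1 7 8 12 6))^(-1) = (1 12 8 7)(2 5)(6 10)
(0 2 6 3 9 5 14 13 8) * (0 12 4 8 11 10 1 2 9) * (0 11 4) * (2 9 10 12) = (0 10 1 9 5 14 13 4 8 2 6 3 11 12) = [10, 9, 6, 11, 8, 14, 3, 7, 2, 5, 1, 12, 0, 4, 13]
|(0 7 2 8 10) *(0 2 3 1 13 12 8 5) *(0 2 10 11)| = 8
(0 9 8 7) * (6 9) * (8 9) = (9)(0 6 8 7) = [6, 1, 2, 3, 4, 5, 8, 0, 7, 9]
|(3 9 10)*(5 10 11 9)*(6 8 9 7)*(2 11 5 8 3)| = 9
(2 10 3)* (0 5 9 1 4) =[5, 4, 10, 2, 0, 9, 6, 7, 8, 1, 3] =(0 5 9 1 4)(2 10 3)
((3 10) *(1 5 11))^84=(11)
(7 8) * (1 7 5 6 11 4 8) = (1 7)(4 8 5 6 11) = [0, 7, 2, 3, 8, 6, 11, 1, 5, 9, 10, 4]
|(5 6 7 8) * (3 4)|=4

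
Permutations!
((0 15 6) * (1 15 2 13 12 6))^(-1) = ((0 2 13 12 6)(1 15))^(-1) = (0 6 12 13 2)(1 15)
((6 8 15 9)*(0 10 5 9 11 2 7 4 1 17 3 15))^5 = (0 8 6 9 5 10)(1 2 3 4 11 17 7 15)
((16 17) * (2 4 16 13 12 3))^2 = ((2 4 16 17 13 12 3))^2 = (2 16 13 3 4 17 12)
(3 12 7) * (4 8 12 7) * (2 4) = (2 4 8 12)(3 7) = [0, 1, 4, 7, 8, 5, 6, 3, 12, 9, 10, 11, 2]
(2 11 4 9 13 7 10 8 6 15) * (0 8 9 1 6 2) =[8, 6, 11, 3, 1, 5, 15, 10, 2, 13, 9, 4, 12, 7, 14, 0] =(0 8 2 11 4 1 6 15)(7 10 9 13)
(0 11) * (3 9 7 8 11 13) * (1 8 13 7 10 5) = (0 7 13 3 9 10 5 1 8 11) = [7, 8, 2, 9, 4, 1, 6, 13, 11, 10, 5, 0, 12, 3]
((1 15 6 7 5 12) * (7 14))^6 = (1 12 5 7 14 6 15)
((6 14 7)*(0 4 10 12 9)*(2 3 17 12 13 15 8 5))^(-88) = ((0 4 10 13 15 8 5 2 3 17 12 9)(6 14 7))^(-88) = (0 3 15)(2 13 9)(4 17 8)(5 10 12)(6 7 14)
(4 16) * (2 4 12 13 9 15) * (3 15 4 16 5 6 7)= (2 16 12 13 9 4 5 6 7 3 15)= [0, 1, 16, 15, 5, 6, 7, 3, 8, 4, 10, 11, 13, 9, 14, 2, 12]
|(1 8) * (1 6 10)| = |(1 8 6 10)| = 4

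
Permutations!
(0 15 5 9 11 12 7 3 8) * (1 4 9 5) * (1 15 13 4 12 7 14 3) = (15)(0 13 4 9 11 7 1 12 14 3 8) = [13, 12, 2, 8, 9, 5, 6, 1, 0, 11, 10, 7, 14, 4, 3, 15]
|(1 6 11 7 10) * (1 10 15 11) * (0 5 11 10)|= |(0 5 11 7 15 10)(1 6)|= 6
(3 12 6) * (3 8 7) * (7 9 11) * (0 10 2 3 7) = (0 10 2 3 12 6 8 9 11) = [10, 1, 3, 12, 4, 5, 8, 7, 9, 11, 2, 0, 6]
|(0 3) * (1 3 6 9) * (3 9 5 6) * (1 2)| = |(0 3)(1 9 2)(5 6)| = 6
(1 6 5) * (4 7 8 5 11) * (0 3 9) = [3, 6, 2, 9, 7, 1, 11, 8, 5, 0, 10, 4] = (0 3 9)(1 6 11 4 7 8 5)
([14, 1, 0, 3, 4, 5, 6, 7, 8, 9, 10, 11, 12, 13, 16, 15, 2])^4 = (16)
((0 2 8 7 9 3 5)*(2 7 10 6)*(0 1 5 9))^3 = ((0 7)(1 5)(2 8 10 6)(3 9))^3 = (0 7)(1 5)(2 6 10 8)(3 9)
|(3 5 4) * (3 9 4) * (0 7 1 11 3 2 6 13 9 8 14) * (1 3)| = 22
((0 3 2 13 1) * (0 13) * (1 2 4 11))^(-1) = ((0 3 4 11 1 13 2))^(-1) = (0 2 13 1 11 4 3)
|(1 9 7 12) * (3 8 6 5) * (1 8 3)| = 7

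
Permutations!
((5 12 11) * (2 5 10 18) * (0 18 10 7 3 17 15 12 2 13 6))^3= (0 6 13 18)(2 5)(3 12)(7 15)(11 17)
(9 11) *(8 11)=(8 11 9)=[0, 1, 2, 3, 4, 5, 6, 7, 11, 8, 10, 9]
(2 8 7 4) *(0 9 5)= [9, 1, 8, 3, 2, 0, 6, 4, 7, 5]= (0 9 5)(2 8 7 4)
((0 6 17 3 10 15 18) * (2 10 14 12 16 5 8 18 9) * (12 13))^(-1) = ((0 6 17 3 14 13 12 16 5 8 18)(2 10 15 9))^(-1) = (0 18 8 5 16 12 13 14 3 17 6)(2 9 15 10)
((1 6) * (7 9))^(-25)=(1 6)(7 9)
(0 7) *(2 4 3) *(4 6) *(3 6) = [7, 1, 3, 2, 6, 5, 4, 0] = (0 7)(2 3)(4 6)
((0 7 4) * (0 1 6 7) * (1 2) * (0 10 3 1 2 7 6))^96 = ((0 10 3 1)(4 7))^96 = (10)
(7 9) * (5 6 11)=(5 6 11)(7 9)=[0, 1, 2, 3, 4, 6, 11, 9, 8, 7, 10, 5]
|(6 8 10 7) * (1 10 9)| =6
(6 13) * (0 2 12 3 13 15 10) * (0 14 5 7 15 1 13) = (0 2 12 3)(1 13 6)(5 7 15 10 14) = [2, 13, 12, 0, 4, 7, 1, 15, 8, 9, 14, 11, 3, 6, 5, 10]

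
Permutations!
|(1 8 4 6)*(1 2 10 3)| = 7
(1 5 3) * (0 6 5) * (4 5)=[6, 0, 2, 1, 5, 3, 4]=(0 6 4 5 3 1)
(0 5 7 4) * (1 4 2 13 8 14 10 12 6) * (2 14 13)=(0 5 7 14 10 12 6 1 4)(8 13)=[5, 4, 2, 3, 0, 7, 1, 14, 13, 9, 12, 11, 6, 8, 10]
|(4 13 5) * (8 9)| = 6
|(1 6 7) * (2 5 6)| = 5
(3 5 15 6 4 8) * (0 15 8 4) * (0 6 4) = (0 15 4)(3 5 8) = [15, 1, 2, 5, 0, 8, 6, 7, 3, 9, 10, 11, 12, 13, 14, 4]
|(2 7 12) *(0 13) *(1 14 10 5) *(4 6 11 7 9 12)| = 12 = |(0 13)(1 14 10 5)(2 9 12)(4 6 11 7)|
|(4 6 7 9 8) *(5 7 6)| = 5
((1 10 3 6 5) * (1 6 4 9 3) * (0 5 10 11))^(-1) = (0 11 1 10 6 5)(3 9 4)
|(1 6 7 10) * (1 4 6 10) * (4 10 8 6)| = |(10)(1 8 6 7)| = 4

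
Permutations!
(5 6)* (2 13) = (2 13)(5 6) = [0, 1, 13, 3, 4, 6, 5, 7, 8, 9, 10, 11, 12, 2]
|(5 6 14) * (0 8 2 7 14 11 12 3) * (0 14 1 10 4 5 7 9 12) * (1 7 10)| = |(0 8 2 9 12 3 14 10 4 5 6 11)| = 12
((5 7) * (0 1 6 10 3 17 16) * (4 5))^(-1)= ((0 1 6 10 3 17 16)(4 5 7))^(-1)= (0 16 17 3 10 6 1)(4 7 5)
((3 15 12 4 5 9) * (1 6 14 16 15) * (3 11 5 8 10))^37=((1 6 14 16 15 12 4 8 10 3)(5 9 11))^37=(1 8 15 6 10 12 14 3 4 16)(5 9 11)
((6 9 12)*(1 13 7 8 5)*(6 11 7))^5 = (1 11 13 7 6 8 9 5 12)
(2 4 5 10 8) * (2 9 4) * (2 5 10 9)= (2 5 9 4 10 8)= [0, 1, 5, 3, 10, 9, 6, 7, 2, 4, 8]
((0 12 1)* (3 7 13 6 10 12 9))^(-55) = ((0 9 3 7 13 6 10 12 1))^(-55) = (0 1 12 10 6 13 7 3 9)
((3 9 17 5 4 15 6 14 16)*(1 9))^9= (1 3 16 14 6 15 4 5 17 9)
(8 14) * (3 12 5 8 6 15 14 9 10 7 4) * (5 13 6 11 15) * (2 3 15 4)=(2 3 12 13 6 5 8 9 10 7)(4 15 14 11)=[0, 1, 3, 12, 15, 8, 5, 2, 9, 10, 7, 4, 13, 6, 11, 14]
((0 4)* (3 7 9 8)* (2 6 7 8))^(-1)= (0 4)(2 9 7 6)(3 8)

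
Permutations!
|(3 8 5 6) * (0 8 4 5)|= 4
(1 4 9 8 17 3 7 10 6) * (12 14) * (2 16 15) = (1 4 9 8 17 3 7 10 6)(2 16 15)(12 14) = [0, 4, 16, 7, 9, 5, 1, 10, 17, 8, 6, 11, 14, 13, 12, 2, 15, 3]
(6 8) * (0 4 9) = (0 4 9)(6 8) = [4, 1, 2, 3, 9, 5, 8, 7, 6, 0]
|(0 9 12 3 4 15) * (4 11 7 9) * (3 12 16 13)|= 6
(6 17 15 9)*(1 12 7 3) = (1 12 7 3)(6 17 15 9) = [0, 12, 2, 1, 4, 5, 17, 3, 8, 6, 10, 11, 7, 13, 14, 9, 16, 15]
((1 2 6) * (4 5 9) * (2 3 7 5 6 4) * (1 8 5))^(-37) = (1 7 3)(2 9 5 8 6 4)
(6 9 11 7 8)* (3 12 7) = [0, 1, 2, 12, 4, 5, 9, 8, 6, 11, 10, 3, 7] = (3 12 7 8 6 9 11)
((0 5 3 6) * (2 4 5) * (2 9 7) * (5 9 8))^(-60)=((0 8 5 3 6)(2 4 9 7))^(-60)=(9)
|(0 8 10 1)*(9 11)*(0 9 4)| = |(0 8 10 1 9 11 4)| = 7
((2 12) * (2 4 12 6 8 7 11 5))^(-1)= (2 5 11 7 8 6)(4 12)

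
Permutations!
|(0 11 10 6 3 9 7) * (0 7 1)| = 7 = |(0 11 10 6 3 9 1)|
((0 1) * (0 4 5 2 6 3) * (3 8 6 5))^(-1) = ((0 1 4 3)(2 5)(6 8))^(-1) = (0 3 4 1)(2 5)(6 8)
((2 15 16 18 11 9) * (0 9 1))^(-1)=(0 1 11 18 16 15 2 9)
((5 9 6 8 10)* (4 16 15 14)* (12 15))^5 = (16)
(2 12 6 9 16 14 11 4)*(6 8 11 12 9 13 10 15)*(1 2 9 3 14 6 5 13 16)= (1 2 3 14 12 8 11 4 9)(5 13 10 15)(6 16)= [0, 2, 3, 14, 9, 13, 16, 7, 11, 1, 15, 4, 8, 10, 12, 5, 6]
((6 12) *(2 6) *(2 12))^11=(12)(2 6)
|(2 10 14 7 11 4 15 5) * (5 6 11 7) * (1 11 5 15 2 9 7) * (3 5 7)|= |(1 11 4 2 10 14 15 6 7)(3 5 9)|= 9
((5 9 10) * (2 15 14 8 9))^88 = (2 9 15 10 14 5 8)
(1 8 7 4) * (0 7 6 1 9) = (0 7 4 9)(1 8 6) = [7, 8, 2, 3, 9, 5, 1, 4, 6, 0]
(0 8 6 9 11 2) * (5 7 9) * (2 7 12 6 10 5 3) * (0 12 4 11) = (0 8 10 5 4 11 7 9)(2 12 6 3) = [8, 1, 12, 2, 11, 4, 3, 9, 10, 0, 5, 7, 6]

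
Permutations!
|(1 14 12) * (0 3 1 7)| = |(0 3 1 14 12 7)| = 6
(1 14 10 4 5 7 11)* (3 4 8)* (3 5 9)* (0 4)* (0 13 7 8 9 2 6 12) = (0 4 2 6 12)(1 14 10 9 3 13 7 11)(5 8) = [4, 14, 6, 13, 2, 8, 12, 11, 5, 3, 9, 1, 0, 7, 10]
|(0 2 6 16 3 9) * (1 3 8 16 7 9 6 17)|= 8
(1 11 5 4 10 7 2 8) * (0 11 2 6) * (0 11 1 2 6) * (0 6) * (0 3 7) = (0 1 3 7 6 11 5 4 10)(2 8) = [1, 3, 8, 7, 10, 4, 11, 6, 2, 9, 0, 5]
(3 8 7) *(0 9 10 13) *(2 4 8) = [9, 1, 4, 2, 8, 5, 6, 3, 7, 10, 13, 11, 12, 0] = (0 9 10 13)(2 4 8 7 3)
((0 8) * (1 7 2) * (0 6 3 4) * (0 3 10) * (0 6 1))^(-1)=((0 8 1 7 2)(3 4)(6 10))^(-1)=(0 2 7 1 8)(3 4)(6 10)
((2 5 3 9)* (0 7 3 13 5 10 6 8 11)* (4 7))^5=(0 2)(3 8)(4 10)(5 13)(6 7)(9 11)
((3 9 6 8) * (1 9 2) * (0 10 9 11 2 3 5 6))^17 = (0 9 10)(1 2 11)(5 8 6)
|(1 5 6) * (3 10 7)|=|(1 5 6)(3 10 7)|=3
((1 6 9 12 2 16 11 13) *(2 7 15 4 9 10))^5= (1 11 2 6 13 16 10)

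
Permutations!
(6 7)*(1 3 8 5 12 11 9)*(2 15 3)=(1 2 15 3 8 5 12 11 9)(6 7)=[0, 2, 15, 8, 4, 12, 7, 6, 5, 1, 10, 9, 11, 13, 14, 3]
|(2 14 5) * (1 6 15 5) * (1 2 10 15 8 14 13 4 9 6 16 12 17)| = |(1 16 12 17)(2 13 4 9 6 8 14)(5 10 15)| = 84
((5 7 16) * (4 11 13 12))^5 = (4 11 13 12)(5 16 7)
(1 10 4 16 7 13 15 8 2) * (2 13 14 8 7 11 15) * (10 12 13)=[0, 12, 1, 3, 16, 5, 6, 14, 10, 9, 4, 15, 13, 2, 8, 7, 11]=(1 12 13 2)(4 16 11 15 7 14 8 10)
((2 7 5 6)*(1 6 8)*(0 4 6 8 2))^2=((0 4 6)(1 8)(2 7 5))^2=(8)(0 6 4)(2 5 7)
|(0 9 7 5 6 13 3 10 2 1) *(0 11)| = 11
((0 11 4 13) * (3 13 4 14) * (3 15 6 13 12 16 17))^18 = ((0 11 14 15 6 13)(3 12 16 17))^18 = (3 16)(12 17)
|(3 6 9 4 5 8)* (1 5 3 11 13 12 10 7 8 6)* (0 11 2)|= 24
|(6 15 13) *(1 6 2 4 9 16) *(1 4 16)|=|(1 6 15 13 2 16 4 9)|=8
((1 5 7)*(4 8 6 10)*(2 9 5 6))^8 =(1 7 5 9 2 8 4 10 6)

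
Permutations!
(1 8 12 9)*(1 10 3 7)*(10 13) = (1 8 12 9 13 10 3 7) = [0, 8, 2, 7, 4, 5, 6, 1, 12, 13, 3, 11, 9, 10]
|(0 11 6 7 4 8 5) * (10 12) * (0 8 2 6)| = 4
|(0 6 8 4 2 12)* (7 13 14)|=|(0 6 8 4 2 12)(7 13 14)|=6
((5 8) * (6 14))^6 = ((5 8)(6 14))^6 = (14)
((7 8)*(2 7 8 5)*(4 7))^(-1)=((8)(2 4 7 5))^(-1)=(8)(2 5 7 4)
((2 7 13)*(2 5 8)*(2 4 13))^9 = (2 7)(4 13 5 8)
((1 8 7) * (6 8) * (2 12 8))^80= (1 2 8)(6 12 7)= ((1 6 2 12 8 7))^80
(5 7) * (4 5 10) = [0, 1, 2, 3, 5, 7, 6, 10, 8, 9, 4] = (4 5 7 10)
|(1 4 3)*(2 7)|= |(1 4 3)(2 7)|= 6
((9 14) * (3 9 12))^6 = ((3 9 14 12))^6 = (3 14)(9 12)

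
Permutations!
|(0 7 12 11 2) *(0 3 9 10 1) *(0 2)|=20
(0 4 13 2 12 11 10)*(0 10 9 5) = [4, 1, 12, 3, 13, 0, 6, 7, 8, 5, 10, 9, 11, 2] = (0 4 13 2 12 11 9 5)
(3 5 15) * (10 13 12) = (3 5 15)(10 13 12) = [0, 1, 2, 5, 4, 15, 6, 7, 8, 9, 13, 11, 10, 12, 14, 3]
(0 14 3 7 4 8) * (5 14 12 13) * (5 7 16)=(0 12 13 7 4 8)(3 16 5 14)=[12, 1, 2, 16, 8, 14, 6, 4, 0, 9, 10, 11, 13, 7, 3, 15, 5]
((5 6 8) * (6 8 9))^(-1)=(5 8)(6 9)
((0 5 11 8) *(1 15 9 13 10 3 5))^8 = ((0 1 15 9 13 10 3 5 11 8))^8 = (0 11 3 13 15)(1 8 5 10 9)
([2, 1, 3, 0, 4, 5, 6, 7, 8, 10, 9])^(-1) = [3, 1, 0, 2, 4, 5, 6, 7, 8, 10, 9]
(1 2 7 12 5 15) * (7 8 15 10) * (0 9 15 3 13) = (0 9 15 1 2 8 3 13)(5 10 7 12) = [9, 2, 8, 13, 4, 10, 6, 12, 3, 15, 7, 11, 5, 0, 14, 1]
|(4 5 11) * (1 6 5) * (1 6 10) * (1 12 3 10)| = 12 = |(3 10 12)(4 6 5 11)|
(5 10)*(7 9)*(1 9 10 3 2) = (1 9 7 10 5 3 2) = [0, 9, 1, 2, 4, 3, 6, 10, 8, 7, 5]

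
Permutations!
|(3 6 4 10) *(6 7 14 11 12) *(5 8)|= 8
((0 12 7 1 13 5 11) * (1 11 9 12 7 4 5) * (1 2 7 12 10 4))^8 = ((0 12 1 13 2 7 11)(4 5 9 10))^8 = (0 12 1 13 2 7 11)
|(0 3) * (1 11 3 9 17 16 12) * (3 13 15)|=10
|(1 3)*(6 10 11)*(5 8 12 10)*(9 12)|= 14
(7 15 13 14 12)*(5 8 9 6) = (5 8 9 6)(7 15 13 14 12) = [0, 1, 2, 3, 4, 8, 5, 15, 9, 6, 10, 11, 7, 14, 12, 13]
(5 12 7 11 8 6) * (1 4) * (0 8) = (0 8 6 5 12 7 11)(1 4) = [8, 4, 2, 3, 1, 12, 5, 11, 6, 9, 10, 0, 7]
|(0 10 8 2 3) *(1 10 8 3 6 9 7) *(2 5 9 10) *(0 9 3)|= |(0 8 5 3 9 7 1 2 6 10)|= 10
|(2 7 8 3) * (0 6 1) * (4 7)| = |(0 6 1)(2 4 7 8 3)| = 15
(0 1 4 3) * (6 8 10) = (0 1 4 3)(6 8 10) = [1, 4, 2, 0, 3, 5, 8, 7, 10, 9, 6]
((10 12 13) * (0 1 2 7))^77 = ((0 1 2 7)(10 12 13))^77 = (0 1 2 7)(10 13 12)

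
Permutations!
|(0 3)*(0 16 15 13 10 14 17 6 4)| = 10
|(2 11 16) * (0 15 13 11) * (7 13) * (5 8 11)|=9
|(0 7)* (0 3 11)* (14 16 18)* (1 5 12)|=|(0 7 3 11)(1 5 12)(14 16 18)|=12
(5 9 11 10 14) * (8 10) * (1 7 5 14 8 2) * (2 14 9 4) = (1 7 5 4 2)(8 10)(9 11 14) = [0, 7, 1, 3, 2, 4, 6, 5, 10, 11, 8, 14, 12, 13, 9]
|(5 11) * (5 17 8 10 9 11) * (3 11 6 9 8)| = |(3 11 17)(6 9)(8 10)| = 6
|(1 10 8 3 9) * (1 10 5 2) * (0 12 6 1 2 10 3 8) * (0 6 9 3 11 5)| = 8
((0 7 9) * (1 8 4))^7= ((0 7 9)(1 8 4))^7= (0 7 9)(1 8 4)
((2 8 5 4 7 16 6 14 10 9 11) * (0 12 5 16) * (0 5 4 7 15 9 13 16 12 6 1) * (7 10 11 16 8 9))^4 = (0 2)(1 11)(4 10)(5 12)(6 9)(7 8)(13 15)(14 16)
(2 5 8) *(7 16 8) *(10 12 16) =(2 5 7 10 12 16 8) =[0, 1, 5, 3, 4, 7, 6, 10, 2, 9, 12, 11, 16, 13, 14, 15, 8]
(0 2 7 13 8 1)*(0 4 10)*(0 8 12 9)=(0 2 7 13 12 9)(1 4 10 8)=[2, 4, 7, 3, 10, 5, 6, 13, 1, 0, 8, 11, 9, 12]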